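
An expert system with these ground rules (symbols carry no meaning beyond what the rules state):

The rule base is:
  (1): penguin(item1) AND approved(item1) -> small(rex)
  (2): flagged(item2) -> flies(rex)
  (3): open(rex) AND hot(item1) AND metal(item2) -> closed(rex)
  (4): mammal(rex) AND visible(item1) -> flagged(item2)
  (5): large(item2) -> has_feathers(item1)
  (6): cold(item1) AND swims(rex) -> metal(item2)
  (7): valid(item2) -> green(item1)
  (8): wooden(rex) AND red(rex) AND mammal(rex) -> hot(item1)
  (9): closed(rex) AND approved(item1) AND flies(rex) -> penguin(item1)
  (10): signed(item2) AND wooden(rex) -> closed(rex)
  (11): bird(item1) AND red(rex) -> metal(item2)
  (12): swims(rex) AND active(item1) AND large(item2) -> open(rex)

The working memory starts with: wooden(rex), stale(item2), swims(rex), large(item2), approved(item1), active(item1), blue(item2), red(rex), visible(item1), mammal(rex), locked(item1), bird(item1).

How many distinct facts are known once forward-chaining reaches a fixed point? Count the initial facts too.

Round 1 — (4), (5), (8), (11), (12), derive flagged(item2), has_feathers(item1), hot(item1), metal(item2), open(rex).
Round 2 — (2), (3), derive flies(rex), closed(rex).
Round 3 — (9), derive penguin(item1).
Round 4 — (1), derive small(rex).
Closure: {active(item1), approved(item1), bird(item1), blue(item2), closed(rex), flagged(item2), flies(rex), has_feathers(item1), hot(item1), large(item2), locked(item1), mammal(rex), metal(item2), open(rex), penguin(item1), red(rex), small(rex), stale(item2), swims(rex), visible(item1), wooden(rex)} — 21 facts.

21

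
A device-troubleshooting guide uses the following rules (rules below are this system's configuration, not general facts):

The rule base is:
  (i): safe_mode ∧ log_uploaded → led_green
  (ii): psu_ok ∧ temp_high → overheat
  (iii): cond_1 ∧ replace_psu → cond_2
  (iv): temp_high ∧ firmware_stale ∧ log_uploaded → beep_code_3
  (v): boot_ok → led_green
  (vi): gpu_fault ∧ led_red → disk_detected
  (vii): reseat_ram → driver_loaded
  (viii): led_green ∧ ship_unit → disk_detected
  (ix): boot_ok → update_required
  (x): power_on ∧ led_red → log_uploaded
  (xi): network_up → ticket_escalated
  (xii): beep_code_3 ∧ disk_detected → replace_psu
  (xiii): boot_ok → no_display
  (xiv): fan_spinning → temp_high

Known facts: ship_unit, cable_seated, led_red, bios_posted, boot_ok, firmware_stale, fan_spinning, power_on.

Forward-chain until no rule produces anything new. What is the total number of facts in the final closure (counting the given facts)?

Round 1: (v) [boot_ok → led_green]; (ix) [boot_ok → update_required]; (x) [power_on ∧ led_red → log_uploaded]; (xiii) [boot_ok → no_display]; (xiv) [fan_spinning → temp_high]. Adds led_green, update_required, log_uploaded, no_display, temp_high.
Round 2: (iv) [temp_high ∧ firmware_stale ∧ log_uploaded → beep_code_3]; (viii) [led_green ∧ ship_unit → disk_detected]. Adds beep_code_3, disk_detected.
Round 3: (xii) [beep_code_3 ∧ disk_detected → replace_psu]. Adds replace_psu.
Closure: {beep_code_3, bios_posted, boot_ok, cable_seated, disk_detected, fan_spinning, firmware_stale, led_green, led_red, log_uploaded, no_display, power_on, replace_psu, ship_unit, temp_high, update_required} — 16 facts.

16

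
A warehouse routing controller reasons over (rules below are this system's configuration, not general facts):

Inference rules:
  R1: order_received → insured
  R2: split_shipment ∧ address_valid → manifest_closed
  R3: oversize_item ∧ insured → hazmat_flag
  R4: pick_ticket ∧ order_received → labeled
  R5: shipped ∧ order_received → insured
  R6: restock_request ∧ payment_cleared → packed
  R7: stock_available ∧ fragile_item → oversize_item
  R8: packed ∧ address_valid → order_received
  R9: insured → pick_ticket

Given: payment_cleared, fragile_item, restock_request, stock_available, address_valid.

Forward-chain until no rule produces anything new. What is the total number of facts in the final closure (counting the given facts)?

Round 1: R6 [restock_request ∧ payment_cleared → packed]; R7 [stock_available ∧ fragile_item → oversize_item]. Adds packed, oversize_item.
Round 2: R8 [packed ∧ address_valid → order_received]. Adds order_received.
Round 3: R1 [order_received → insured]. Adds insured.
Round 4: R3 [oversize_item ∧ insured → hazmat_flag]; R9 [insured → pick_ticket]. Adds hazmat_flag, pick_ticket.
Round 5: R4 [pick_ticket ∧ order_received → labeled]. Adds labeled.
Closure: {address_valid, fragile_item, hazmat_flag, insured, labeled, order_received, oversize_item, packed, payment_cleared, pick_ticket, restock_request, stock_available} — 12 facts.

12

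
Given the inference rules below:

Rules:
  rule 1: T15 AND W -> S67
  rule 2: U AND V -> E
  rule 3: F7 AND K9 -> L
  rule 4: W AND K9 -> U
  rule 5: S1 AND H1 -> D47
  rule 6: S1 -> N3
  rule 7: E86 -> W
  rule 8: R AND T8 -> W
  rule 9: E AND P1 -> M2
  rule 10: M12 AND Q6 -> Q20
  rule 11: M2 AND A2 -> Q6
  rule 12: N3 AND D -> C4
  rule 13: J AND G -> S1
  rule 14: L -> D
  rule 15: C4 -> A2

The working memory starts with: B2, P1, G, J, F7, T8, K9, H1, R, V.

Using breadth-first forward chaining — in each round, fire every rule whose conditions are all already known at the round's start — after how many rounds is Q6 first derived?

Round 1: rule 3 [F7 AND K9 -> L]; rule 8 [R AND T8 -> W]; rule 13 [J AND G -> S1]. Adds L, W, S1.
Round 2: rule 4 [W AND K9 -> U]; rule 5 [S1 AND H1 -> D47]; rule 6 [S1 -> N3]; rule 14 [L -> D]. Adds U, D47, N3, D.
Round 3: rule 2 [U AND V -> E]; rule 12 [N3 AND D -> C4]. Adds E, C4.
Round 4: rule 9 [E AND P1 -> M2]; rule 15 [C4 -> A2]. Adds M2, A2.
Round 5: rule 11 [M2 AND A2 -> Q6]. Adds Q6.
Q6 first appears in round 5.

5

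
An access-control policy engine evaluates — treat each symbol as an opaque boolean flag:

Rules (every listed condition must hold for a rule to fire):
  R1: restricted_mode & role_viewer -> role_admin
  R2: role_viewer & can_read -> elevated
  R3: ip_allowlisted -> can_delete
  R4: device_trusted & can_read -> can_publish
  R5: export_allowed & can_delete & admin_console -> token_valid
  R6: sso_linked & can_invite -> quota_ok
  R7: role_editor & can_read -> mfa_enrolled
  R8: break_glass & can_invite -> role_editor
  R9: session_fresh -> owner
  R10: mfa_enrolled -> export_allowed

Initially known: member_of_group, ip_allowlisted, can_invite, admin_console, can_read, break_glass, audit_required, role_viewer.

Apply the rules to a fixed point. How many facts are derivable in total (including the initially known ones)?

Round 1 — R2, R3, R8, derive elevated, can_delete, role_editor.
Round 2 — R7, derive mfa_enrolled.
Round 3 — R10, derive export_allowed.
Round 4 — R5, derive token_valid.
Closure: {admin_console, audit_required, break_glass, can_delete, can_invite, can_read, elevated, export_allowed, ip_allowlisted, member_of_group, mfa_enrolled, role_editor, role_viewer, token_valid} — 14 facts.

14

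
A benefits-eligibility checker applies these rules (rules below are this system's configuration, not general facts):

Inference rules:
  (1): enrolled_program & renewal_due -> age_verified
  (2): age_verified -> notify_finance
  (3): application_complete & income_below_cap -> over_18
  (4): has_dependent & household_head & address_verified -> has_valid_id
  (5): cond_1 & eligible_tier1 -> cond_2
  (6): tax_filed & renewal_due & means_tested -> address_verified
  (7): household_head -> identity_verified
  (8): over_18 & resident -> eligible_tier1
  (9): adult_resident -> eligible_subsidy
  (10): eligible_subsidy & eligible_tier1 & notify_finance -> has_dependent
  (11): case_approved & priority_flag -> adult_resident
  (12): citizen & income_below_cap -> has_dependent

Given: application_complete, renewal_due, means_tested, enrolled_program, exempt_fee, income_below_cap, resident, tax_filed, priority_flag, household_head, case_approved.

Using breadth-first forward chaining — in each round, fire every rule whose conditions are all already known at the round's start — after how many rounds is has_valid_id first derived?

4

[1] (1) [enrolled_program & renewal_due -> age_verified]; (3) [application_complete & income_below_cap -> over_18]; (6) [tax_filed & renewal_due & means_tested -> address_verified]; (7) [household_head -> identity_verified]; (11) [case_approved & priority_flag -> adult_resident]. ⇒ new: age_verified, over_18, address_verified, identity_verified, adult_resident.
[2] (2) [age_verified -> notify_finance]; (8) [over_18 & resident -> eligible_tier1]; (9) [adult_resident -> eligible_subsidy]. ⇒ new: notify_finance, eligible_tier1, eligible_subsidy.
[3] (10) [eligible_subsidy & eligible_tier1 & notify_finance -> has_dependent]. ⇒ new: has_dependent.
[4] (4) [has_dependent & household_head & address_verified -> has_valid_id]. ⇒ new: has_valid_id.
has_valid_id first appears in round 4.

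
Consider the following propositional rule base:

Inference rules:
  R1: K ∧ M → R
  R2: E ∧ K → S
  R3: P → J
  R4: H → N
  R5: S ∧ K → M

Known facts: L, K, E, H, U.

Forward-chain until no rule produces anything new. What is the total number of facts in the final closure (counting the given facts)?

Round 1 — R2, R4, derive S, N.
Round 2 — R5, derive M.
Round 3 — R1, derive R.
Closure: {E, H, K, L, M, N, R, S, U} — 9 facts.

9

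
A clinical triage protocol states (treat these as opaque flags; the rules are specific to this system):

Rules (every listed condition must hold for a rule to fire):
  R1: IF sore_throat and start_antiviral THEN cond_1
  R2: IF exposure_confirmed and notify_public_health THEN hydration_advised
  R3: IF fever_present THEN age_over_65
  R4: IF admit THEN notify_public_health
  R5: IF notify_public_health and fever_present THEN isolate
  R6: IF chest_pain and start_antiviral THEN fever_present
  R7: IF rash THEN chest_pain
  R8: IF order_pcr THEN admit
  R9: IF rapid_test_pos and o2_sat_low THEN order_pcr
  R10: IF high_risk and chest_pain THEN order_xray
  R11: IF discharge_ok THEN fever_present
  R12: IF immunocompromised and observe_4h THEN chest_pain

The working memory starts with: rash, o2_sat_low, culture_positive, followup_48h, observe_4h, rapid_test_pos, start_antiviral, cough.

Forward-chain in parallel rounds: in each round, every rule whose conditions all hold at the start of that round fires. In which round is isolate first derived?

4

Round 1 fires R7, R9, giving chest_pain, order_pcr.
Round 2 fires R6, R8, giving fever_present, admit.
Round 3 fires R3, R4, giving age_over_65, notify_public_health.
Round 4 fires R5, giving isolate.
isolate first appears in round 4.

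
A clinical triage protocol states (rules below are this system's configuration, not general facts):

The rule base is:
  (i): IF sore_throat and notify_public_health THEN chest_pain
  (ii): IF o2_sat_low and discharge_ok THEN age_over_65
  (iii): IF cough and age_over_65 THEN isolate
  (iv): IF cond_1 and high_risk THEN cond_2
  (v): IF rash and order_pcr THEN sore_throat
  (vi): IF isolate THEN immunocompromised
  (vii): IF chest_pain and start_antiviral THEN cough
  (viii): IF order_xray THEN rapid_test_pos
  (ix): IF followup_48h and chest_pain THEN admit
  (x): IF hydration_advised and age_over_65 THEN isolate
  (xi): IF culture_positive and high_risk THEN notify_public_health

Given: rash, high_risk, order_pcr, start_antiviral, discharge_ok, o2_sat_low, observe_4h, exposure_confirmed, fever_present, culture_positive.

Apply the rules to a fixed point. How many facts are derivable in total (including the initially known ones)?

17

Round 1: (ii) [IF o2_sat_low and discharge_ok THEN age_over_65]; (v) [IF rash and order_pcr THEN sore_throat]; (xi) [IF culture_positive and high_risk THEN notify_public_health]. New: age_over_65, sore_throat, notify_public_health.
Round 2: (i) [IF sore_throat and notify_public_health THEN chest_pain]. New: chest_pain.
Round 3: (vii) [IF chest_pain and start_antiviral THEN cough]. New: cough.
Round 4: (iii) [IF cough and age_over_65 THEN isolate]. New: isolate.
Round 5: (vi) [IF isolate THEN immunocompromised]. New: immunocompromised.
Closure: {age_over_65, chest_pain, cough, culture_positive, discharge_ok, exposure_confirmed, fever_present, high_risk, immunocompromised, isolate, notify_public_health, o2_sat_low, observe_4h, order_pcr, rash, sore_throat, start_antiviral} — 17 facts.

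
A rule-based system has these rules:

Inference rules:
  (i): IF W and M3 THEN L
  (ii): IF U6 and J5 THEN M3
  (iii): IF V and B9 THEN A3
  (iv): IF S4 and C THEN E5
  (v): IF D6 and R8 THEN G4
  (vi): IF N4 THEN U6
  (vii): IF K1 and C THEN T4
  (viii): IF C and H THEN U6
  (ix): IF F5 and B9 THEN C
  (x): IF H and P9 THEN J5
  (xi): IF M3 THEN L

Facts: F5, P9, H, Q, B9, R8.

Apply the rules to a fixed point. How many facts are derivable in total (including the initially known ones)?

11

Round 1: (ix) [IF F5 and B9 THEN C]; (x) [IF H and P9 THEN J5]. Adds C, J5.
Round 2: (viii) [IF C and H THEN U6]. Adds U6.
Round 3: (ii) [IF U6 and J5 THEN M3]. Adds M3.
Round 4: (xi) [IF M3 THEN L]. Adds L.
Closure: {B9, C, F5, H, J5, L, M3, P9, Q, R8, U6} — 11 facts.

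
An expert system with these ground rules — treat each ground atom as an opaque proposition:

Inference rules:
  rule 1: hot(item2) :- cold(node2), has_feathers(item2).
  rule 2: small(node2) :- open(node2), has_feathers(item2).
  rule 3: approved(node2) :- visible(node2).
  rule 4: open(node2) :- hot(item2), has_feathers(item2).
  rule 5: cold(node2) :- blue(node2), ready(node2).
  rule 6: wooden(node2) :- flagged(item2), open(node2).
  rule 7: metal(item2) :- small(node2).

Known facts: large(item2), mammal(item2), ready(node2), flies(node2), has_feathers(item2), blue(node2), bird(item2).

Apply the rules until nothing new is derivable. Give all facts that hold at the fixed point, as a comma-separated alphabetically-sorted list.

bird(item2), blue(node2), cold(node2), flies(node2), has_feathers(item2), hot(item2), large(item2), mammal(item2), metal(item2), open(node2), ready(node2), small(node2)

Round 1 — rule 5, derive cold(node2).
Round 2 — rule 1, derive hot(item2).
Round 3 — rule 4, derive open(node2).
Round 4 — rule 2, derive small(node2).
Round 5 — rule 7, derive metal(item2).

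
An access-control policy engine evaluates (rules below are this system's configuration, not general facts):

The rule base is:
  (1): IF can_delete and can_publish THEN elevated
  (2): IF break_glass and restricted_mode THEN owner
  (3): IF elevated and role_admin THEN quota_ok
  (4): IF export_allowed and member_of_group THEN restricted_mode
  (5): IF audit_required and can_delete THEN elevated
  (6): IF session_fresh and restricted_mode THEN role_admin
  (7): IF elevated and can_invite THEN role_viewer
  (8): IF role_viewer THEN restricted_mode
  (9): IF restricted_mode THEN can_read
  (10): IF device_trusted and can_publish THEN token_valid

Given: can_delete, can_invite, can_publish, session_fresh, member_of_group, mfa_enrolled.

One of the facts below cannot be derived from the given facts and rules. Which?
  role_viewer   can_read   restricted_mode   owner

owner

Round 1 — (1), derive elevated.
Round 2 — (7), derive role_viewer.
Round 3 — (8), derive restricted_mode.
Round 4 — (6), (9), derive role_admin, can_read.
Round 5 — (3), derive quota_ok.
Derived: can_read (round 4), role_viewer (round 2), restricted_mode (round 3). owner never appears in any round.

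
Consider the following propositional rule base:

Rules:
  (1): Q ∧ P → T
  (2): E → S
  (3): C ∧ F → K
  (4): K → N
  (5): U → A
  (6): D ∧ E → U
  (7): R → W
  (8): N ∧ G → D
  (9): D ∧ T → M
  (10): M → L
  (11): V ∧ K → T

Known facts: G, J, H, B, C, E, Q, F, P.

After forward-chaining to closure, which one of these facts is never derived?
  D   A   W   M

W

[1] (1) [Q ∧ P → T]; (2) [E → S]; (3) [C ∧ F → K]. ⇒ new: T, S, K.
[2] (4) [K → N]. ⇒ new: N.
[3] (8) [N ∧ G → D]. ⇒ new: D.
[4] (6) [D ∧ E → U]; (9) [D ∧ T → M]. ⇒ new: U, M.
[5] (5) [U → A]; (10) [M → L]. ⇒ new: A, L.
Derived: A (round 5), D (round 3), M (round 4). W never appears in any round.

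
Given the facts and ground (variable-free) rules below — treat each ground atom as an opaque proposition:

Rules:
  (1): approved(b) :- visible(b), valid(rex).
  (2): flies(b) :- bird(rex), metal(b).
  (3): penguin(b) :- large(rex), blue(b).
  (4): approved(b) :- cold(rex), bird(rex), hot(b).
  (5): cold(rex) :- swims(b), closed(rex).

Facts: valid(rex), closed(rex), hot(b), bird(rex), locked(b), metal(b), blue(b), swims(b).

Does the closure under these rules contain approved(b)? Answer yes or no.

Round 1 fires (2), (5), giving flies(b), cold(rex).
Round 2 fires (4), giving approved(b).
approved(b) appears in round 2, so it is derivable.

yes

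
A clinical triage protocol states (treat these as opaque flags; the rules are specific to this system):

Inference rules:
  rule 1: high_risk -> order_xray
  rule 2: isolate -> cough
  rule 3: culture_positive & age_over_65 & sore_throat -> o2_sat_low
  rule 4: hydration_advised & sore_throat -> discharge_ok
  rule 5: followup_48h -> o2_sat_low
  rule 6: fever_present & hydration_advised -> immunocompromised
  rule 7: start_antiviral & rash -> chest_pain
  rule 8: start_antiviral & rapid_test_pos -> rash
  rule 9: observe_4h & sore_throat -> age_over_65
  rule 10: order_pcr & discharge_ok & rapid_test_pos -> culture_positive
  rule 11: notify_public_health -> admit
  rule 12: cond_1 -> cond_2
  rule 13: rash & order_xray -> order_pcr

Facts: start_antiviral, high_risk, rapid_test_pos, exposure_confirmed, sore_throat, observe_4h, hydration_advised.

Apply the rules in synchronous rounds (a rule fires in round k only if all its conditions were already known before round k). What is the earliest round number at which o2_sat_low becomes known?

4

Round 1 — rule 1, rule 4, rule 8, rule 9, derive order_xray, discharge_ok, rash, age_over_65.
Round 2 — rule 7, rule 13, derive chest_pain, order_pcr.
Round 3 — rule 10, derive culture_positive.
Round 4 — rule 3, derive o2_sat_low.
o2_sat_low first appears in round 4.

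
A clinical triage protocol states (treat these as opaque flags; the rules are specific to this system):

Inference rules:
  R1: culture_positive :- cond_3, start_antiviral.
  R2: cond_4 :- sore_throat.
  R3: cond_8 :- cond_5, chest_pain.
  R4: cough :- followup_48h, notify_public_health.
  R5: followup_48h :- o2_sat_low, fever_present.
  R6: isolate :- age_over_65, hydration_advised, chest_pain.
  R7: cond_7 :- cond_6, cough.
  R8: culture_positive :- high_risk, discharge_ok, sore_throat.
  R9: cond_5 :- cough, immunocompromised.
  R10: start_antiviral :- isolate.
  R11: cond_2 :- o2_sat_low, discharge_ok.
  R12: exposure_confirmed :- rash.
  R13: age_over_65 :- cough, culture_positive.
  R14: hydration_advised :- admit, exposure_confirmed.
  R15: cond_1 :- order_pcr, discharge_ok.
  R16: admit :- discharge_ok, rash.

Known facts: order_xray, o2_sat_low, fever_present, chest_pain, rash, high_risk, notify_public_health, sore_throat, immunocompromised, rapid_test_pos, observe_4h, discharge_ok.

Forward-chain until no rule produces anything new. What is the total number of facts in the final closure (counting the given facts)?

25

Round 1 fires R2, R5, R8, R11, R12, R16, giving cond_4, followup_48h, culture_positive, cond_2, exposure_confirmed, admit.
Round 2 fires R4, R14, giving cough, hydration_advised.
Round 3 fires R9, R13, giving cond_5, age_over_65.
Round 4 fires R3, R6, giving cond_8, isolate.
Round 5 fires R10, giving start_antiviral.
Closure: {admit, age_over_65, chest_pain, cond_2, cond_4, cond_5, cond_8, cough, culture_positive, discharge_ok, exposure_confirmed, fever_present, followup_48h, high_risk, hydration_advised, immunocompromised, isolate, notify_public_health, o2_sat_low, observe_4h, order_xray, rapid_test_pos, rash, sore_throat, start_antiviral} — 25 facts.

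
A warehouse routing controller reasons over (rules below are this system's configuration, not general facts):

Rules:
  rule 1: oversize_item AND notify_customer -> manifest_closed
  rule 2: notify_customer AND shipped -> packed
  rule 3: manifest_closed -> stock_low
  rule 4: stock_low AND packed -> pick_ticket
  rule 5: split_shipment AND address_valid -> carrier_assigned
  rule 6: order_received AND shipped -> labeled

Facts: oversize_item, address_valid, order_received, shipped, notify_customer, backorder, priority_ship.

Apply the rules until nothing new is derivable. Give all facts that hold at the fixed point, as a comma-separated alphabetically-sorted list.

[1] rule 1 [oversize_item AND notify_customer -> manifest_closed]; rule 2 [notify_customer AND shipped -> packed]; rule 6 [order_received AND shipped -> labeled]. ⇒ new: manifest_closed, packed, labeled.
[2] rule 3 [manifest_closed -> stock_low]. ⇒ new: stock_low.
[3] rule 4 [stock_low AND packed -> pick_ticket]. ⇒ new: pick_ticket.

address_valid, backorder, labeled, manifest_closed, notify_customer, order_received, oversize_item, packed, pick_ticket, priority_ship, shipped, stock_low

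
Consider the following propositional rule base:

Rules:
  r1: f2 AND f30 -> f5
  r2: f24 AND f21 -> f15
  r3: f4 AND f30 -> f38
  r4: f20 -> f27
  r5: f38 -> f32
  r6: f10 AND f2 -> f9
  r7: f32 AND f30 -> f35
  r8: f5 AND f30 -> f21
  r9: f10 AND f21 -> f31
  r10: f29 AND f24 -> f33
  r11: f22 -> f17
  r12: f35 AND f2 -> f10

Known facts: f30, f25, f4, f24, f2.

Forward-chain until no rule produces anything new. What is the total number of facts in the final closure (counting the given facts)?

Round 1 — r1, r3, derive f5, f38.
Round 2 — r5, r8, derive f32, f21.
Round 3 — r2, r7, derive f15, f35.
Round 4 — r12, derive f10.
Round 5 — r6, r9, derive f9, f31.
Closure: {f10, f15, f2, f21, f24, f25, f30, f31, f32, f35, f38, f4, f5, f9} — 14 facts.

14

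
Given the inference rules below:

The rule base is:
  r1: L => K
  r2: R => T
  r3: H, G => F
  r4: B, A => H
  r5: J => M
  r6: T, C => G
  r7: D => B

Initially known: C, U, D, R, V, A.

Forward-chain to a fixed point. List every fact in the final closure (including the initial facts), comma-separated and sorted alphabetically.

A, B, C, D, F, G, H, R, T, U, V

Round 1 — r2, r7, derive T, B.
Round 2 — r4, r6, derive H, G.
Round 3 — r3, derive F.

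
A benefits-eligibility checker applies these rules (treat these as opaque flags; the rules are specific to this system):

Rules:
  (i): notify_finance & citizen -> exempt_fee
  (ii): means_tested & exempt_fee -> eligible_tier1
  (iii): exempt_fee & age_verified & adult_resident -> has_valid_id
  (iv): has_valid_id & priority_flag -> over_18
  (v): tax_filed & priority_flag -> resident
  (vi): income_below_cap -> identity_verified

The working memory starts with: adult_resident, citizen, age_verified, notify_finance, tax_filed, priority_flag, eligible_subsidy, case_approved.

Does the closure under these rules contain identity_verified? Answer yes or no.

Round 1 fires (i), (v), giving exempt_fee, resident.
Round 2 fires (iii), giving has_valid_id.
Round 3 fires (iv), giving over_18.
Fixed point reached. identity_verified is concluded only by (vi); (vi) needs income_below_cap (never derived).

no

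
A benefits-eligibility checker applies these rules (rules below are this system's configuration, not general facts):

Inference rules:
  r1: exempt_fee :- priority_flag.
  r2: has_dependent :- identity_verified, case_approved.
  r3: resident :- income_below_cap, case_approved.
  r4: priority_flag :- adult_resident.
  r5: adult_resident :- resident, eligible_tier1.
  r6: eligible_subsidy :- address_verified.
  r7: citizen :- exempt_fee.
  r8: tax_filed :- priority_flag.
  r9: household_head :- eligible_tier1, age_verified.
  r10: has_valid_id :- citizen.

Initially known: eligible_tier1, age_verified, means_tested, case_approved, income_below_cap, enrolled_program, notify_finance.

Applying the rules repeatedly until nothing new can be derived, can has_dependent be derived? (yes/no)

no

Round 1: r3 [resident :- income_below_cap, case_approved.]; r9 [household_head :- eligible_tier1, age_verified.]. New: resident, household_head.
Round 2: r5 [adult_resident :- resident, eligible_tier1.]. New: adult_resident.
Round 3: r4 [priority_flag :- adult_resident.]. New: priority_flag.
Round 4: r1 [exempt_fee :- priority_flag.]; r8 [tax_filed :- priority_flag.]. New: exempt_fee, tax_filed.
Round 5: r7 [citizen :- exempt_fee.]. New: citizen.
Round 6: r10 [has_valid_id :- citizen.]. New: has_valid_id.
Fixed point reached. has_dependent is concluded only by r2; r2 needs identity_verified (never derived).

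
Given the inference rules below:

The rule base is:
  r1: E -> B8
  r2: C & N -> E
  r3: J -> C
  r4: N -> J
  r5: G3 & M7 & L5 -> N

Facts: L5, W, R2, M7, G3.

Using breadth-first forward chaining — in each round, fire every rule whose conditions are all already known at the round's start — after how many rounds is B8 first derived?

Round 1 fires r5, giving N.
Round 2 fires r4, giving J.
Round 3 fires r3, giving C.
Round 4 fires r2, giving E.
Round 5 fires r1, giving B8.
B8 first appears in round 5.

5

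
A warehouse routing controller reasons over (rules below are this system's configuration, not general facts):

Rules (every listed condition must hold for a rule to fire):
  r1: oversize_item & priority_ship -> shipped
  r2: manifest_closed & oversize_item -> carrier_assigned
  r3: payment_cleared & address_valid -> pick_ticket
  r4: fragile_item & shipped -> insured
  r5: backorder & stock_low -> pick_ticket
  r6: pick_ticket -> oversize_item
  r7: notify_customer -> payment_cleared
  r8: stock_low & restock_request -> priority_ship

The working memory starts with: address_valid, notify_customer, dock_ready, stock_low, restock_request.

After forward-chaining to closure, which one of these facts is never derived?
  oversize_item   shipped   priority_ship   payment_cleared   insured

Round 1 fires r7, r8, giving payment_cleared, priority_ship.
Round 2 fires r3, giving pick_ticket.
Round 3 fires r6, giving oversize_item.
Round 4 fires r1, giving shipped.
Derived: oversize_item (round 3), payment_cleared (round 1), shipped (round 4), priority_ship (round 1). insured never appears in any round.

insured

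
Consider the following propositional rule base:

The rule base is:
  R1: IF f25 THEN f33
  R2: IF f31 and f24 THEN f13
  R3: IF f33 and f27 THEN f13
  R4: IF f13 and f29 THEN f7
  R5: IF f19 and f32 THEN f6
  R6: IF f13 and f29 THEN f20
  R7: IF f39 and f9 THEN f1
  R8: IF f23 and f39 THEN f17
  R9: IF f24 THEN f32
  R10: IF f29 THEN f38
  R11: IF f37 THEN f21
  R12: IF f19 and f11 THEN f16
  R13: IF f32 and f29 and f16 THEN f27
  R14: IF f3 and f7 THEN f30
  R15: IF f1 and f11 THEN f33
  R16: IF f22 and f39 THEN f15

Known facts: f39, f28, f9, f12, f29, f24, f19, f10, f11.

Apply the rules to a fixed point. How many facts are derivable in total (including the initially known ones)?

19

Round 1 — R7, R9, R10, R12, derive f1, f32, f38, f16.
Round 2 — R5, R13, R15, derive f6, f27, f33.
Round 3 — R3, derive f13.
Round 4 — R4, R6, derive f7, f20.
Closure: {f1, f10, f11, f12, f13, f16, f19, f20, f24, f27, f28, f29, f32, f33, f38, f39, f6, f7, f9} — 19 facts.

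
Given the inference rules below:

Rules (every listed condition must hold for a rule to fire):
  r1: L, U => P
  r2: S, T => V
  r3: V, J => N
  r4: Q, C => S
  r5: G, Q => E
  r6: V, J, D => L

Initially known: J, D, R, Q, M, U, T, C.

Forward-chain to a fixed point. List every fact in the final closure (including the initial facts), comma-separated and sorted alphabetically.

Round 1: r4 [Q, C => S]. Adds S.
Round 2: r2 [S, T => V]. Adds V.
Round 3: r3 [V, J => N]; r6 [V, J, D => L]. Adds N, L.
Round 4: r1 [L, U => P]. Adds P.

C, D, J, L, M, N, P, Q, R, S, T, U, V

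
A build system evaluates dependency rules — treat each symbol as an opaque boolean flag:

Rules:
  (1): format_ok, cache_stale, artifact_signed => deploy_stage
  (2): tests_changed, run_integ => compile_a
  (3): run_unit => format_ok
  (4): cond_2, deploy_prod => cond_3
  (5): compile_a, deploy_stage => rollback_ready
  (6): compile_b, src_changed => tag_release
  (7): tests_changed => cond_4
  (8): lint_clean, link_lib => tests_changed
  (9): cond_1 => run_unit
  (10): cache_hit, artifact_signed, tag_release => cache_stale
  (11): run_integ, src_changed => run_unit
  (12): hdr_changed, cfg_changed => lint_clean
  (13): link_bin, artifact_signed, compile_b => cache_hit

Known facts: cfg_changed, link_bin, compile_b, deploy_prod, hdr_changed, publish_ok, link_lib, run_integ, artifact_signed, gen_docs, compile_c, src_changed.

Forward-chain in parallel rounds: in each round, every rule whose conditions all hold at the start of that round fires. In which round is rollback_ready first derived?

Round 1: (6) [compile_b, src_changed => tag_release]; (11) [run_integ, src_changed => run_unit]; (12) [hdr_changed, cfg_changed => lint_clean]; (13) [link_bin, artifact_signed, compile_b => cache_hit]. New: tag_release, run_unit, lint_clean, cache_hit.
Round 2: (3) [run_unit => format_ok]; (8) [lint_clean, link_lib => tests_changed]; (10) [cache_hit, artifact_signed, tag_release => cache_stale]. New: format_ok, tests_changed, cache_stale.
Round 3: (1) [format_ok, cache_stale, artifact_signed => deploy_stage]; (2) [tests_changed, run_integ => compile_a]; (7) [tests_changed => cond_4]. New: deploy_stage, compile_a, cond_4.
Round 4: (5) [compile_a, deploy_stage => rollback_ready]. New: rollback_ready.
rollback_ready first appears in round 4.

4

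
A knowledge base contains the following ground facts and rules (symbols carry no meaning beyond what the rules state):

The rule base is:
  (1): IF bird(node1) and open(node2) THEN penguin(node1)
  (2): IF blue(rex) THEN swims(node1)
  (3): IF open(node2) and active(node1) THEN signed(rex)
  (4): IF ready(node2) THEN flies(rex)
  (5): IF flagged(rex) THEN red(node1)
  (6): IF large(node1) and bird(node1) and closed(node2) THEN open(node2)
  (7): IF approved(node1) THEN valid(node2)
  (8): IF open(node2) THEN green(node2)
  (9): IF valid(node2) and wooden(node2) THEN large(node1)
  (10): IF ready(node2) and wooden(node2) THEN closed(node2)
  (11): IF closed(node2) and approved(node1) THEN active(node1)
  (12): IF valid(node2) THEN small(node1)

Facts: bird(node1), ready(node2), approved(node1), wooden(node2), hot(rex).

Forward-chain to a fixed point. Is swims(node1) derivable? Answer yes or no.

Round 1: (4) [IF ready(node2) THEN flies(rex)]; (7) [IF approved(node1) THEN valid(node2)]; (10) [IF ready(node2) and wooden(node2) THEN closed(node2)]. Adds flies(rex), valid(node2), closed(node2).
Round 2: (9) [IF valid(node2) and wooden(node2) THEN large(node1)]; (11) [IF closed(node2) and approved(node1) THEN active(node1)]; (12) [IF valid(node2) THEN small(node1)]. Adds large(node1), active(node1), small(node1).
Round 3: (6) [IF large(node1) and bird(node1) and closed(node2) THEN open(node2)]. Adds open(node2).
Round 4: (1) [IF bird(node1) and open(node2) THEN penguin(node1)]; (3) [IF open(node2) and active(node1) THEN signed(rex)]; (8) [IF open(node2) THEN green(node2)]. Adds penguin(node1), signed(rex), green(node2).
Fixed point reached. swims(node1) is concluded only by (2); (2) needs blue(rex) (never derived).

no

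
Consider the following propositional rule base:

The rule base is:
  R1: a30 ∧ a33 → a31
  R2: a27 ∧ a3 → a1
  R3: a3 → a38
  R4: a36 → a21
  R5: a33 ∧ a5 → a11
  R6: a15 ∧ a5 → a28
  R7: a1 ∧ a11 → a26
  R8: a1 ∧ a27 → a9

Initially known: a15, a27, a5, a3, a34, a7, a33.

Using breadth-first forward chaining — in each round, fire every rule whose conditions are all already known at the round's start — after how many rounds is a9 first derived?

Round 1 fires R2, R3, R5, R6, giving a1, a38, a11, a28.
Round 2 fires R7, R8, giving a26, a9.
a9 first appears in round 2.

2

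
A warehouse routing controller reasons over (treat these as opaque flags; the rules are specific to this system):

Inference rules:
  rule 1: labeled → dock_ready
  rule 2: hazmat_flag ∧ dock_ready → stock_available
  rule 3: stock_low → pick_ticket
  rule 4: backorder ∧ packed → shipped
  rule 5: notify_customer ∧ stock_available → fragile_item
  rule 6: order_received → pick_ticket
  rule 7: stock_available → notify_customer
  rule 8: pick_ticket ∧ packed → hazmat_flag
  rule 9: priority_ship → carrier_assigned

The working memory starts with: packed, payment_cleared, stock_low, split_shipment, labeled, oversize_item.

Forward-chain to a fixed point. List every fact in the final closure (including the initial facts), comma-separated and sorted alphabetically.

dock_ready, fragile_item, hazmat_flag, labeled, notify_customer, oversize_item, packed, payment_cleared, pick_ticket, split_shipment, stock_available, stock_low

[1] rule 1 [labeled → dock_ready]; rule 3 [stock_low → pick_ticket]. ⇒ new: dock_ready, pick_ticket.
[2] rule 8 [pick_ticket ∧ packed → hazmat_flag]. ⇒ new: hazmat_flag.
[3] rule 2 [hazmat_flag ∧ dock_ready → stock_available]. ⇒ new: stock_available.
[4] rule 7 [stock_available → notify_customer]. ⇒ new: notify_customer.
[5] rule 5 [notify_customer ∧ stock_available → fragile_item]. ⇒ new: fragile_item.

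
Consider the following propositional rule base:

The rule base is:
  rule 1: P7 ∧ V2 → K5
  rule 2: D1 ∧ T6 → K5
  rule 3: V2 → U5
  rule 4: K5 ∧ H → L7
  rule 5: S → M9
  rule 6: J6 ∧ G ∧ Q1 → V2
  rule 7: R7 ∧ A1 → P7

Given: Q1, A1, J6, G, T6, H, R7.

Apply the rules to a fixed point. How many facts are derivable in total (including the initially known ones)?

12

Round 1: rule 6 [J6 ∧ G ∧ Q1 → V2]; rule 7 [R7 ∧ A1 → P7]. Adds V2, P7.
Round 2: rule 1 [P7 ∧ V2 → K5]; rule 3 [V2 → U5]. Adds K5, U5.
Round 3: rule 4 [K5 ∧ H → L7]. Adds L7.
Closure: {A1, G, H, J6, K5, L7, P7, Q1, R7, T6, U5, V2} — 12 facts.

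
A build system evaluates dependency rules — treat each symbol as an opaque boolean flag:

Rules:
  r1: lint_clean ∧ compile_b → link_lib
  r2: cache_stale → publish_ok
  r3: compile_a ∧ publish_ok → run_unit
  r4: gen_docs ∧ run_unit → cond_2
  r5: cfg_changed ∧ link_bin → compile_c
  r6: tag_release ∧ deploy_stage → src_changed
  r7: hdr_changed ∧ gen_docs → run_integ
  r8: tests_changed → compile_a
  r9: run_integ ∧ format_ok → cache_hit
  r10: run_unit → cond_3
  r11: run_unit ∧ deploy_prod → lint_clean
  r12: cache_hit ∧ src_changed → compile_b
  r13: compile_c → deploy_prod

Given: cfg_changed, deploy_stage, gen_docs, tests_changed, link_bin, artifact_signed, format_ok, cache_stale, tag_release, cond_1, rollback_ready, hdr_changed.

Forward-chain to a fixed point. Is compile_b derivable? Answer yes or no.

Round 1: r2 [cache_stale → publish_ok]; r5 [cfg_changed ∧ link_bin → compile_c]; r6 [tag_release ∧ deploy_stage → src_changed]; r7 [hdr_changed ∧ gen_docs → run_integ]; r8 [tests_changed → compile_a]. Adds publish_ok, compile_c, src_changed, run_integ, compile_a.
Round 2: r3 [compile_a ∧ publish_ok → run_unit]; r9 [run_integ ∧ format_ok → cache_hit]; r13 [compile_c → deploy_prod]. Adds run_unit, cache_hit, deploy_prod.
Round 3: r4 [gen_docs ∧ run_unit → cond_2]; r10 [run_unit → cond_3]; r11 [run_unit ∧ deploy_prod → lint_clean]; r12 [cache_hit ∧ src_changed → compile_b]. Adds cond_2, cond_3, lint_clean, compile_b.
Round 4: r1 [lint_clean ∧ compile_b → link_lib]. Adds link_lib.
compile_b appears in round 3, so it is derivable.

yes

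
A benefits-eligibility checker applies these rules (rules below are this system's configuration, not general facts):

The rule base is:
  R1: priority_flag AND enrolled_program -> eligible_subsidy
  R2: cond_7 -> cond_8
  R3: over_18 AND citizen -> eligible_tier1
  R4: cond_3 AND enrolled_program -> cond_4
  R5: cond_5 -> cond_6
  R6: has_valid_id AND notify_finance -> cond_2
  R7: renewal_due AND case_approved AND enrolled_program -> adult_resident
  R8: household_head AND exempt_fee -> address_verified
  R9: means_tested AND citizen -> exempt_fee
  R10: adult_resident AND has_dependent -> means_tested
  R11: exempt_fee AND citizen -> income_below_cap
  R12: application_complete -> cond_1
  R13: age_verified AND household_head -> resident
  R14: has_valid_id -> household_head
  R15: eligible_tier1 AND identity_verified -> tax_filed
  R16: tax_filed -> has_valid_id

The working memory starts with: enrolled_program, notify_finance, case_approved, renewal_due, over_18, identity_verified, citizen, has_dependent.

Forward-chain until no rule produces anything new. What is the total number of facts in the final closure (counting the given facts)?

18

Round 1: R3 [over_18 AND citizen -> eligible_tier1]; R7 [renewal_due AND case_approved AND enrolled_program -> adult_resident]. New: eligible_tier1, adult_resident.
Round 2: R10 [adult_resident AND has_dependent -> means_tested]; R15 [eligible_tier1 AND identity_verified -> tax_filed]. New: means_tested, tax_filed.
Round 3: R9 [means_tested AND citizen -> exempt_fee]; R16 [tax_filed -> has_valid_id]. New: exempt_fee, has_valid_id.
Round 4: R6 [has_valid_id AND notify_finance -> cond_2]; R11 [exempt_fee AND citizen -> income_below_cap]; R14 [has_valid_id -> household_head]. New: cond_2, income_below_cap, household_head.
Round 5: R8 [household_head AND exempt_fee -> address_verified]. New: address_verified.
Closure: {address_verified, adult_resident, case_approved, citizen, cond_2, eligible_tier1, enrolled_program, exempt_fee, has_dependent, has_valid_id, household_head, identity_verified, income_below_cap, means_tested, notify_finance, over_18, renewal_due, tax_filed} — 18 facts.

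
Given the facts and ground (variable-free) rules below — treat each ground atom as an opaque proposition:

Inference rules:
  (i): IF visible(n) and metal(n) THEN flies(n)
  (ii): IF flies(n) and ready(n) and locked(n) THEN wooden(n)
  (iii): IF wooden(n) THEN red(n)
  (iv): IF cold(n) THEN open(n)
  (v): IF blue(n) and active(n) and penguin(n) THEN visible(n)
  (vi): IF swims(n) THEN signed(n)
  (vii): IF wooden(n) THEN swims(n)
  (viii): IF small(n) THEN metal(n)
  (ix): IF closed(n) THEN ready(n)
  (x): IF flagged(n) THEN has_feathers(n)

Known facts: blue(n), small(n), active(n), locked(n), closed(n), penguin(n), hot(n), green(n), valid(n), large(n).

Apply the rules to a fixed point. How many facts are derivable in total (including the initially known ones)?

Round 1: (v) [IF blue(n) and active(n) and penguin(n) THEN visible(n)]; (viii) [IF small(n) THEN metal(n)]; (ix) [IF closed(n) THEN ready(n)]. New: visible(n), metal(n), ready(n).
Round 2: (i) [IF visible(n) and metal(n) THEN flies(n)]. New: flies(n).
Round 3: (ii) [IF flies(n) and ready(n) and locked(n) THEN wooden(n)]. New: wooden(n).
Round 4: (iii) [IF wooden(n) THEN red(n)]; (vii) [IF wooden(n) THEN swims(n)]. New: red(n), swims(n).
Round 5: (vi) [IF swims(n) THEN signed(n)]. New: signed(n).
Closure: {active(n), blue(n), closed(n), flies(n), green(n), hot(n), large(n), locked(n), metal(n), penguin(n), ready(n), red(n), signed(n), small(n), swims(n), valid(n), visible(n), wooden(n)} — 18 facts.

18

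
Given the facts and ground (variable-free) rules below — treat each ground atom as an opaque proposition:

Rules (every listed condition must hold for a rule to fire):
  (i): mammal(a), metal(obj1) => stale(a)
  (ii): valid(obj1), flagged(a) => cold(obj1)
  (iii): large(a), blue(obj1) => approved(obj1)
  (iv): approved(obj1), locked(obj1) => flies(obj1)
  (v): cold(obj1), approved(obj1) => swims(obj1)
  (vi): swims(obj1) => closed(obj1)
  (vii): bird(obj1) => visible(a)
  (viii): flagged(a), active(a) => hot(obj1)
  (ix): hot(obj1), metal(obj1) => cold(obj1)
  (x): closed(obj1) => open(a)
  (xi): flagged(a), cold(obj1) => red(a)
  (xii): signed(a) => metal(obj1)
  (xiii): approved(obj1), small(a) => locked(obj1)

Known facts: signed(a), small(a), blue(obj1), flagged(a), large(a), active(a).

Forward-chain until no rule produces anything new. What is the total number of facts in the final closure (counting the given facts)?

16

Round 1 fires (iii), (viii), (xii), giving approved(obj1), hot(obj1), metal(obj1).
Round 2 fires (ix), (xiii), giving cold(obj1), locked(obj1).
Round 3 fires (iv), (v), (xi), giving flies(obj1), swims(obj1), red(a).
Round 4 fires (vi), giving closed(obj1).
Round 5 fires (x), giving open(a).
Closure: {active(a), approved(obj1), blue(obj1), closed(obj1), cold(obj1), flagged(a), flies(obj1), hot(obj1), large(a), locked(obj1), metal(obj1), open(a), red(a), signed(a), small(a), swims(obj1)} — 16 facts.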